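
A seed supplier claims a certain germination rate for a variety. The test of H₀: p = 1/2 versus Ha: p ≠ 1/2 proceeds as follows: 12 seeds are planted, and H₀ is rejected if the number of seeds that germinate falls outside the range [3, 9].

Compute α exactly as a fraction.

The significance level is the null-hypothesis probability of the rejection region {≤2} ∪ {≥10}.
By symmetry, α = 2·P(S ≤ 2) = 2·(1 + 12 + 66)/4096 = 158/4096 = 79/2048.

79/2048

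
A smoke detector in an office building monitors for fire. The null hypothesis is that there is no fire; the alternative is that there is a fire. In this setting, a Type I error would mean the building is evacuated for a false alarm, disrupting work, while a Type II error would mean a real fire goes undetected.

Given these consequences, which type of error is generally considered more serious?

The Type II consequence (a real fire goes undetected) is more severe than the Type I consequence (the building is evacuated for a false alarm, disrupting work).

Type II error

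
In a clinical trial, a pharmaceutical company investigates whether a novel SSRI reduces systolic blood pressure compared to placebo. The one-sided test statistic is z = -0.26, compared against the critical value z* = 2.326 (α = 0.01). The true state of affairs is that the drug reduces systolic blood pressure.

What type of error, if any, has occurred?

Type II error

The conventional null hypothesis is that the drug has no effect on systolic blood pressure.
Since z = -0.26 ≤ z* = 2.326, H₀ is not rejected.
H₀ is false (actually the drug reduces systolic blood pressure).
Failing to reject a false H₀ is a Type II error.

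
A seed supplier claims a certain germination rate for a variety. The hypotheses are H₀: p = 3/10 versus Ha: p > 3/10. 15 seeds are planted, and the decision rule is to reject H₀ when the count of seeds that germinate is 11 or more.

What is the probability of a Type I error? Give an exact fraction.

672234069807/1000000000000000

α = P(reject H₀ | H₀ true) = P(X ≥ 11 | p = 3/10), with X ~ Binomial(15, 3/10).
P(X ≥ 11) = Σ_{j=11}^{15} C(15,j)·(3/10)^j·(7/10)^{15-j} = 672234069807/1000000000000000.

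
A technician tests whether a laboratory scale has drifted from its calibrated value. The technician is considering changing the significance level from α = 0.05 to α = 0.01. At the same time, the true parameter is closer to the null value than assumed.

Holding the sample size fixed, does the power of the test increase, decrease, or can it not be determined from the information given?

Lowering α raises the bar for rejection; under Ha, the test now fails to reject on outcomes it previously would have rejected. When the true parameter is near the null value, the test has a harder time distinguishing Ha from H₀. Both changes push β in the same direction.
Since power = 1 − β and β increases, power decreases.

It decreases.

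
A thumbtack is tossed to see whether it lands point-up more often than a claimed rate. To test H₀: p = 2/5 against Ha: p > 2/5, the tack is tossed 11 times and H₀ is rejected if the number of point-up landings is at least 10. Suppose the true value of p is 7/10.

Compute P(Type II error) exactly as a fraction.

β = P(fail to reject H₀ | Ha true) = P(S ≤ 9 | p = 7/10), S ~ Binomial(11, 7/10).
Adding the binomial probabilities P(S=0)+…+P(S=9) at p = 7/10 gives 2217524751/2500000000.

2217524751/2500000000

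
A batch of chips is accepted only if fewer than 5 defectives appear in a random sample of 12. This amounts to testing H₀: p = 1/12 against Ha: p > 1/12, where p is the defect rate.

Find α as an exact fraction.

2867643737/1486016741376

The significance level is the probability, assuming p = 1/12, of seeing 5 or more defectives in 12 draws.
Via the complement, α = 1 − Σ_{j=0}^{4} C(12,j)(1/12)^j(11/12)^{12-j} = 2867643737/1486016741376.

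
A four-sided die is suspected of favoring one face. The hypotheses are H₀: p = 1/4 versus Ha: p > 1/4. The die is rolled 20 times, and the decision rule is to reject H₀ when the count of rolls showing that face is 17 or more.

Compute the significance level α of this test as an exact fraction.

32551/1099511627776

The Type I error probability is α = P(X ≥ 17) computed under H₀, where X ~ Binomial(20, 1/4).
Adding the binomial terms for j = 17 through 20 with p = 1/4 yields 32551/1099511627776.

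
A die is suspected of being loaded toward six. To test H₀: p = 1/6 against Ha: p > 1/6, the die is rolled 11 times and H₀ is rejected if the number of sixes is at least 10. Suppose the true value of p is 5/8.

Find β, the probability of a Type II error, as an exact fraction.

β = P(fail to reject H₀ | Ha true) = P(K ≤ 9 | p = 5/8), K ~ Binomial(11, 5/8).
Adding the binomial probabilities P(K=0)+…+P(K=9) at p = 5/8 gives 4109420421/4294967296.

4109420421/4294967296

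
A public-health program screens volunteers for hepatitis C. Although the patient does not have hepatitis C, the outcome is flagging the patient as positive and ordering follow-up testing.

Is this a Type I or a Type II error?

Type I error

The null hypothesis here is that the patient does not have hepatitis C.
'Flagging the patient as positive and ordering follow-up testing' corresponds to rejecting H₀.
H₀ was rejected but H₀ is true — a Type I error (false positive).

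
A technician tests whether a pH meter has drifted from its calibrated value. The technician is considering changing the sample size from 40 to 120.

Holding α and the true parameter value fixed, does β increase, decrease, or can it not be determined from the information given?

It decreases.

A larger sample reduces the standard error, pulling the sampling distribution under Ha further from the non-rejection region.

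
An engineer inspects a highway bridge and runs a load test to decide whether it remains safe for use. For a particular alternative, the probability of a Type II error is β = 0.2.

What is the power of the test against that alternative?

Power = 1 − β = 1 − 0.2 = 0.8.

0.8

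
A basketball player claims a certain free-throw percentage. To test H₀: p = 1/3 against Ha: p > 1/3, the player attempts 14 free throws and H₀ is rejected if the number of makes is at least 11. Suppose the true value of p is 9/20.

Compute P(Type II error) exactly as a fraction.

β = P(fail to reject H₀ | Ha true) = P(S ≤ 10 | p = 9/20), S ~ Binomial(14, 9/20).
Summing C(14,j)·(9/20)^j·(11/20)^{14-j} for j = 0..10 gives 809836111480091663/819200000000000000.

809836111480091663/819200000000000000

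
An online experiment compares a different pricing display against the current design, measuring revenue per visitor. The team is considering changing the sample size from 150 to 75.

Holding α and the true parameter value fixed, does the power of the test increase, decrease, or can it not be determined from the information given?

It decreases.

A smaller sample increases the standard error, so the sampling distributions under H₀ and Ha overlap more.
Since power = 1 − β and β increases, power decreases.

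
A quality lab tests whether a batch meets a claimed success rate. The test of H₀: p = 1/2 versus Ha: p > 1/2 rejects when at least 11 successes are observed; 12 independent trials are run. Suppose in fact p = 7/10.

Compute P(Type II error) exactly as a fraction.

914974950051/1000000000000

β = P(fail to reject H₀ | Ha true) = P(S ≤ 10 | p = 7/10), S ~ Binomial(12, 7/10).
Equivalently, β = 1 − P(S ≥ 11) = 914974950051/1000000000000.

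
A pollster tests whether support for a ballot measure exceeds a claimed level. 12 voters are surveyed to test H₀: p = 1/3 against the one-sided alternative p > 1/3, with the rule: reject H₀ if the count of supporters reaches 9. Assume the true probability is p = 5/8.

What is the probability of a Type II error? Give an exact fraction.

49315179861/68719476736

β = P(fail to reject H₀ | Ha true) = P(S ≤ 8 | p = 5/8), S ~ Binomial(12, 5/8).
Summing C(12,j)·(5/8)^j·(3/8)^{12-j} for j = 0..8 gives 49315179861/68719476736.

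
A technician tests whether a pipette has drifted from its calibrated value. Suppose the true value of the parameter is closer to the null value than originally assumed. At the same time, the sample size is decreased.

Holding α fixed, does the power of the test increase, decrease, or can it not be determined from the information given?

It decreases.

When the true parameter is near the null value, the test has a harder time distinguishing Ha from H₀. A smaller sample increases the standard error, so the sampling distributions under H₀ and Ha overlap more. Both changes push β in the same direction.
Since power = 1 − β and β increases, power decreases.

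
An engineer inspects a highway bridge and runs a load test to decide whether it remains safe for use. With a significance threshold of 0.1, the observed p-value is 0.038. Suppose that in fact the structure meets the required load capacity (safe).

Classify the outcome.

Type I error

The conventional null hypothesis is that the structure meets the required load capacity (safe).
Since p = 0.038 < α = 0.1, H₀ is rejected.
H₀ is true (actually the structure meets the required load capacity (safe)).
Rejecting a true H₀ is a Type I error.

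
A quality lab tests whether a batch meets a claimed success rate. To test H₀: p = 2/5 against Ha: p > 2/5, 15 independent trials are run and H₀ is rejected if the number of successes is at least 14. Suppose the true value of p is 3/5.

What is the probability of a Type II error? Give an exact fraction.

30359740148/30517578125

A Type II error is failing to reject when Ha holds: with p = 3/5, β = P(K ≤ 13).
Summing C(15,j)·(3/5)^j·(2/5)^{15-j} for j = 0..13 gives 30359740148/30517578125.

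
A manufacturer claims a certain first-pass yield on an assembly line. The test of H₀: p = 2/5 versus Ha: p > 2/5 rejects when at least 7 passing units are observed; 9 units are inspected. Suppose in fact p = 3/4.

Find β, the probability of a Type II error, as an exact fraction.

Under the alternative p = 3/4, Y ~ Binomial(9, 3/4); β is the probability the test does not reject, P(Y < 7).
Summing C(9,j)·(3/4)^j·(1/4)^{9-j} for j = 0..6 gives 13085/32768.

13085/32768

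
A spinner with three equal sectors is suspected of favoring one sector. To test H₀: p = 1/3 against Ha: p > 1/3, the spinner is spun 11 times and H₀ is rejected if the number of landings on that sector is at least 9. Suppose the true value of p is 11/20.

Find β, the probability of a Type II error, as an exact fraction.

β = P(fail to reject H₀ | Ha true) = P(S ≤ 8 | p = 11/20), S ~ Binomial(11, 11/20).
Adding the binomial probabilities P(S=0)+…+P(S=8) at p = 11/20 gives 38288445266097/40960000000000.

38288445266097/40960000000000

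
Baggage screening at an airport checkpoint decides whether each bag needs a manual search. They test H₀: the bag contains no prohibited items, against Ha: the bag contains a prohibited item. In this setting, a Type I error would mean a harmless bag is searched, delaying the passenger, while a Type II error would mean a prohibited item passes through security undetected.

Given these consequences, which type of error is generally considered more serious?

The Type II consequence (a prohibited item passes through security undetected) is more severe than the Type I consequence (a harmless bag is searched, delaying the passenger).

Type II error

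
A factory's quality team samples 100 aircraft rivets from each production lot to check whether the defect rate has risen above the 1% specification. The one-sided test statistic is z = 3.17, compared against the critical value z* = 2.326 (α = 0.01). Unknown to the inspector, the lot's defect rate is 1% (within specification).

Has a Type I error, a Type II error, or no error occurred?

The conventional null hypothesis is that the lot's defect rate is 1% (within specification).
Since z = 3.17 > z* = 2.326, H₀ is rejected.
H₀ is true (actually the lot's defect rate is 1% (within specification)).
Rejecting a true H₀ is a Type I error.

Type I error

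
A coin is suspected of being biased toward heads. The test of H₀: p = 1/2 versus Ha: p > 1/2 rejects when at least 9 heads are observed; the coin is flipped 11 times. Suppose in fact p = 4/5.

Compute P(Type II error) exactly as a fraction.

A Type II error is failing to reject when Ha holds: with p = 4/5, β = P(X ≤ 8).
Adding the binomial probabilities P(X=0)+…+P(X=8) at p = 4/5 gives 3736313/9765625.

3736313/9765625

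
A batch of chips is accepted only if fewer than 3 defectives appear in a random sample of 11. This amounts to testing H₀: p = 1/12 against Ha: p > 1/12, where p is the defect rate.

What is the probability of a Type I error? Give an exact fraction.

1581403943/27518828544

Under H₀, S ~ Binomial(11, 1/12); the Type I error rate is P(S ≥ 3).
Via the complement, α = 1 − Σ_{j=0}^{2} C(11,j)(1/12)^j(11/12)^{11-j} = 1581403943/27518828544.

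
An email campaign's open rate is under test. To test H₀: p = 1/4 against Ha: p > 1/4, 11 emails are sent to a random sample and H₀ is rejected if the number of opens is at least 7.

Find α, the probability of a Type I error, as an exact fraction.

α = P(reject H₀ | H₀ true) = P(K ≥ 7 | p = 1/4), with K ~ Binomial(11, 1/4).
Adding the binomial terms for j = 7 through 11 with p = 1/4 yields 15857/2097152.

15857/2097152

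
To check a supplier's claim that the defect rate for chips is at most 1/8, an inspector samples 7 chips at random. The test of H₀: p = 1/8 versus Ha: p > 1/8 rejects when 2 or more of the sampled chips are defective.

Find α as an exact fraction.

225033/1048576

α = P(reject H₀ | H₀ true) = P(K ≥ 2 | p = 1/8), K ~ Binomial(7, 1/8).
α = 1 − P(K ≤ 1) = 1 − 823543/1048576 = 225033/1048576.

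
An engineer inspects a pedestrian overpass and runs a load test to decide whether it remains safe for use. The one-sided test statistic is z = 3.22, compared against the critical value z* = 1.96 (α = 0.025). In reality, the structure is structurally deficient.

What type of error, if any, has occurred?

The conventional null hypothesis is that the structure meets the required load capacity (safe).
Since z = 3.22 > z* = 1.96, H₀ is rejected.
H₀ is false (actually the structure is structurally deficient).
The decision matches the true state — no error.

No error — this is a correct decision.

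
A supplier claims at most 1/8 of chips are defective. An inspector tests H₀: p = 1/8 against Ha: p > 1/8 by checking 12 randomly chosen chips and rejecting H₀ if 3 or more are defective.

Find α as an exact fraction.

α = P(reject H₀ | H₀ true) = P(K ≥ 3 | p = 1/8), K ~ Binomial(12, 1/8).
α = 1 − P(K ≤ 2) = 1 − 56212574551/68719476736 = 12506902185/68719476736.

12506902185/68719476736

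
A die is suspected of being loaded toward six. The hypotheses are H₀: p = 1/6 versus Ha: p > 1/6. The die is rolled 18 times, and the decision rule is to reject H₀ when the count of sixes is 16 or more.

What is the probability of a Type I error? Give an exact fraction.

979/25389989167104

The Type I error probability is α = P(K ≥ 16) computed under H₀, where K ~ Binomial(18, 1/6).
P(K ≥ 16) = Σ_{j=16}^{18} C(18,j)·(1/6)^j·(5/6)^{18-j} = 979/25389989167104.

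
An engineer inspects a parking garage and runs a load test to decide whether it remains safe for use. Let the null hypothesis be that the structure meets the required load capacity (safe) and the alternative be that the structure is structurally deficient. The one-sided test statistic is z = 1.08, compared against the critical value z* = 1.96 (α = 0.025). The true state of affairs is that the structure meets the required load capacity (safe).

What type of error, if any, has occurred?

Since z = 1.08 ≤ z* = 1.96, H₀ is not rejected.
H₀ is true (actually the structure meets the required load capacity (safe)).
The decision matches the true state — no error.

No error (correct decision).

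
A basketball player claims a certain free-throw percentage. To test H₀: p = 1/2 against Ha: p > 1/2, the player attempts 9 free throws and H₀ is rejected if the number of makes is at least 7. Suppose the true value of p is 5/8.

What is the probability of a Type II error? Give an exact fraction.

A Type II error is failing to reject when Ha holds: with p = 5/8, β = P(K ≤ 6).
Summing C(9,j)·(5/8)^j·(3/8)^{9-j} for j = 0..6 gives 24101307/33554432.

24101307/33554432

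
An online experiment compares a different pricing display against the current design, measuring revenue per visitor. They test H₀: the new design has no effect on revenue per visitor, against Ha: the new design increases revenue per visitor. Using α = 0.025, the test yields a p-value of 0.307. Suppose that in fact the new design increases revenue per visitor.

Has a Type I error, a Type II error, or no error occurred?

Type II error

Since p = 0.307 ≥ α = 0.025, H₀ is not rejected.
H₀ is false (actually the new design increases revenue per visitor).
Failing to reject a false H₀ is a Type II error.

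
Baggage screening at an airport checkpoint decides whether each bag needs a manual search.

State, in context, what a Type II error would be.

With the conventional null hypothesis that the bag contains no prohibited items:
A Type II error is failing to reject H₀ when H₀ is false.
Here that means letting the bag through when actually the bag contains a prohibited item.

A Type II error would mean concluding that the bag contains no prohibited items (or at least failing to establish that the bag contains a prohibited item) when in fact the bag contains a prohibited item.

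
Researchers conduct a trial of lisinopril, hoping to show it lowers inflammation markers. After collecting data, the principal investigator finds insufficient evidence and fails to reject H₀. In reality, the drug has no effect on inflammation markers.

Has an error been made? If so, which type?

The conventional null hypothesis here is that the drug has no effect on inflammation markers.
The test retained a true H₀ — the decision matches the true state.

Neither — the decision is correct.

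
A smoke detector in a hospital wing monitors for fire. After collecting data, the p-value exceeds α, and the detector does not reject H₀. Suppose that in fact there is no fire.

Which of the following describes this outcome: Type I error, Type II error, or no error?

Neither — the decision is correct.

The conventional null hypothesis here is that there is no fire.
The test retained a true H₀ — the decision matches the true state.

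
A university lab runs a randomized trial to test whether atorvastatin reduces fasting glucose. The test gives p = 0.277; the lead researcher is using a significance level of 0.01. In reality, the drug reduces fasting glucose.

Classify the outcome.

Type II error

The conventional null hypothesis is that the drug has no effect on fasting glucose.
Since p = 0.277 ≥ α = 0.01, H₀ is not rejected.
H₀ is false (actually the drug reduces fasting glucose).
Failing to reject a false H₀ is a Type II error.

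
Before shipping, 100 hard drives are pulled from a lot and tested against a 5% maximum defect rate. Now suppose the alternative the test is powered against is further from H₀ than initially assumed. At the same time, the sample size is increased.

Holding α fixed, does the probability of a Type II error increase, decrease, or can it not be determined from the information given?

A larger true effect moves the Ha sampling distribution further from the H₀ critical value, making rejection more likely when Ha is true. More data shrinks sampling variability; the test statistic under Ha concentrates further from the null value, making rejection more likely. Both changes push β in the same direction.

It decreases.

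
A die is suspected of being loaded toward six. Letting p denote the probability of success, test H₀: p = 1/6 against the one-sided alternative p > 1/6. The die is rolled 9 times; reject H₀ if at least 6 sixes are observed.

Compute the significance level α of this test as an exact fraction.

Under H₀, S ~ Binomial(9, 1/6), and α = P(S ≥ 6).
Adding the binomial terms for j = 6 through 9 with p = 1/6 yields 5723/5038848.

5723/5038848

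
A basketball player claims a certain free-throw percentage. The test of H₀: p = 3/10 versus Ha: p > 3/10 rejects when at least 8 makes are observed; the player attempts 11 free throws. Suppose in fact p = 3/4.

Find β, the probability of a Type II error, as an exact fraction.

150311/524288

Under the alternative p = 3/4, K ~ Binomial(11, 3/4); β is the probability the test does not reject, P(K < 8).
Summing C(11,j)·(3/4)^j·(1/4)^{11-j} for j = 0..7 gives 150311/524288.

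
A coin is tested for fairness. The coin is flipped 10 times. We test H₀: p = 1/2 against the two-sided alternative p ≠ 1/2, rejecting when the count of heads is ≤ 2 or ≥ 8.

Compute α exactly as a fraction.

The significance level is the null-hypothesis probability of the rejection region {≤2} ∪ {≥8}.
Each tail has probability (1 + 10 + 45)/1024; doubling gives α = 112/1024 = 7/64.

7/64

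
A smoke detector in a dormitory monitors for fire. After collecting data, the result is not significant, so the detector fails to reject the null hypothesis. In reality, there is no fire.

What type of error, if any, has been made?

No error — this is a correct decision.

The conventional null hypothesis here is that there is no fire.
The test retained a true H₀ — the decision matches the true state.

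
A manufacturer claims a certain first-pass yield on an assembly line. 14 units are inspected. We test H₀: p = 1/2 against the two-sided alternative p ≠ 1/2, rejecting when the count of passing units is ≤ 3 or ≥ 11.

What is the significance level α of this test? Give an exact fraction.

α = P(K ≤ 3 or K ≥ 11 | p = 1/2), K ~ Binomial(14, 1/2).
Each tail has probability (1 + 14 + 91 + 364)/16384; doubling gives α = 940/16384 = 235/4096.

235/4096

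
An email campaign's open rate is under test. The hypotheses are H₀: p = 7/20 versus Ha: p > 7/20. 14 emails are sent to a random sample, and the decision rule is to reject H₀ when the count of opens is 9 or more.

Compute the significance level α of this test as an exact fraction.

39884294187407537/1638400000000000000

α = P(reject H₀ | H₀ true) = P(Y ≥ 9 | p = 7/20), with Y ~ Binomial(14, 7/20).
Summing C(14,j)(7/20)^j(13/20)^{14−j} for j = 9,…,14 gives 39884294187407537/1638400000000000000.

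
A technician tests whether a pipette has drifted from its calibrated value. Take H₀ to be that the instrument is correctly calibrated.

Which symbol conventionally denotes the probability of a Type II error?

P(Type II error) = P(fail to reject H₀ | H₀ false) = β.

β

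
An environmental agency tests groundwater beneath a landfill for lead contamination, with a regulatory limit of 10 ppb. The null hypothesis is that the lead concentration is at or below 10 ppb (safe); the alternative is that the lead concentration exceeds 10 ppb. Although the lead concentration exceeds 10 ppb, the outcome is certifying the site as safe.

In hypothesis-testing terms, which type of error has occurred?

Type II error

'Certifying the site as safe' corresponds to failing to reject H₀.
H₀ was not rejected but H₀ is false — a Type II error (false negative).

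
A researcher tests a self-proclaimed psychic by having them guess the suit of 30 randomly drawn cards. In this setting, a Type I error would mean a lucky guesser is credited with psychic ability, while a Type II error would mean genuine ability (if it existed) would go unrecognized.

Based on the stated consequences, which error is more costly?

Type I error

The Type I consequence (a lucky guesser is credited with psychic ability) is more severe than the Type II consequence (genuine ability (if it existed) would go unrecognized).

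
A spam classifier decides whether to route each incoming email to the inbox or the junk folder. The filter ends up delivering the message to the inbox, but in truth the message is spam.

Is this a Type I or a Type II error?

The null hypothesis here is that the message is legitimate (not spam).
'Delivering the message to the inbox' corresponds to failing to reject H₀.
H₀ was not rejected but H₀ is false — a Type II error (false negative).

Type II error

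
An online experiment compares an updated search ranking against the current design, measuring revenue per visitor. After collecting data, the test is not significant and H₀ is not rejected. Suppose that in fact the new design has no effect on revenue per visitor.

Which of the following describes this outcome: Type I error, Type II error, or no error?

Neither — the decision is correct.

The conventional null hypothesis here is that the new design has no effect on revenue per visitor.
The test retained a true H₀ — the decision matches the true state.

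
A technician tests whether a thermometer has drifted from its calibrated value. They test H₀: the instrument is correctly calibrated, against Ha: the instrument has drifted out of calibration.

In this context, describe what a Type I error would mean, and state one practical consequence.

A Type I error would mean concluding that the instrument has drifted out of calibration when in fact the instrument is correctly calibrated. Consequence: a properly working instrument is taken offline unnecessarily.

A Type I error is rejecting H₀ when H₀ is true.
Here that means pulling the instrument for recalibration when actually the instrument is correctly calibrated.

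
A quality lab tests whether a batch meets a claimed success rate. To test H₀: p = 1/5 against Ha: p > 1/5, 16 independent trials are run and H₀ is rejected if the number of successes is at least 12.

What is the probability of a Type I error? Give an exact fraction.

The Type I error probability is α = P(S ≥ 12) computed under H₀, where S ~ Binomial(16, 1/5).
Summing C(16,j)(1/5)^j(4/5)^{16−j} for j = 12,…,16 gives 100749/30517578125.

100749/30517578125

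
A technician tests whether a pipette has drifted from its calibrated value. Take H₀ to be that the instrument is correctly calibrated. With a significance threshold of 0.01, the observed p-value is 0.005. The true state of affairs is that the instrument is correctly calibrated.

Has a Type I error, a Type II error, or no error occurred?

Since p = 0.005 < α = 0.01, H₀ is rejected.
H₀ is true (actually the instrument is correctly calibrated).
Rejecting a true H₀ is a Type I error.

Type I error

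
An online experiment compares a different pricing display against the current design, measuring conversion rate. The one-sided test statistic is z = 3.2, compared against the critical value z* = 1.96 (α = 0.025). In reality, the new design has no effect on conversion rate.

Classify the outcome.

Type I error

The conventional null hypothesis is that the new design has no effect on conversion rate.
Since z = 3.2 > z* = 1.96, H₀ is rejected.
H₀ is true (actually the new design has no effect on conversion rate).
Rejecting a true H₀ is a Type I error.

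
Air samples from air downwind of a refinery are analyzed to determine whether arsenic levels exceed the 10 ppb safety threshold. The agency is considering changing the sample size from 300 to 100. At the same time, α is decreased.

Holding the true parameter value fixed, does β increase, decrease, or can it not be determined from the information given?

A smaller sample increases the standard error, so the sampling distributions under H₀ and Ha overlap more. A smaller α moves the rejection region further into the tail. With the alternative true, more outcomes now fall outside the rejection region, so failing to reject becomes more likely. Both changes push β in the same direction.

It increases.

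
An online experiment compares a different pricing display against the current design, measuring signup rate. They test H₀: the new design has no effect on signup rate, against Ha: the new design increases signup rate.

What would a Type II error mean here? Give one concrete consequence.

A Type II error would mean concluding that the new design has no effect on signup rate (or at least failing to establish that the new design increases signup rate) when in fact the new design increases signup rate. Consequence: a genuinely better design is discarded.

A Type II error is failing to reject H₀ when H₀ is false.
Here that means keeping the current design when actually the new design increases signup rate.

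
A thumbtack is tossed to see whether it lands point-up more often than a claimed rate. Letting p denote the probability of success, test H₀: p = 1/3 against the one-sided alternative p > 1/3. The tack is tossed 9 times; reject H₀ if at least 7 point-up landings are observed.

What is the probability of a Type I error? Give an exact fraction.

Under H₀, K ~ Binomial(9, 1/3), and α = P(K ≥ 7).
P(K ≥ 7) = Σ_{j=7}^{9} C(9,j)·(1/3)^j·(2/3)^{9-j} = 163/19683.

163/19683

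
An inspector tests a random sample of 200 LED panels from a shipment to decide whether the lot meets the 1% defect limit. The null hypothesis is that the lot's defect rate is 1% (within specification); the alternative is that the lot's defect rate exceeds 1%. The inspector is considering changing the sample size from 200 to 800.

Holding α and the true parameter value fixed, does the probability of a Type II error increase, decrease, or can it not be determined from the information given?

More data shrinks sampling variability; the test statistic under Ha concentrates further from the null value, making rejection more likely.

It decreases.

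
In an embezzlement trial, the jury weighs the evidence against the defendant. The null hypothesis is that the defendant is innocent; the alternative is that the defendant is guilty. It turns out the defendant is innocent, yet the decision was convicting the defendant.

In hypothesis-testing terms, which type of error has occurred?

Type I error

'Convicting the defendant' corresponds to rejecting H₀.
H₀ was rejected but H₀ is true — a Type I error (false positive).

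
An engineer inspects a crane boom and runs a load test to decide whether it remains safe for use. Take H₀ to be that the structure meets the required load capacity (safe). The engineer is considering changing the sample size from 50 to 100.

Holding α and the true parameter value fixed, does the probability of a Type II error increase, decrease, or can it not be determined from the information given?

More data shrinks sampling variability; the test statistic under Ha concentrates further from the null value, making rejection more likely.

It decreases.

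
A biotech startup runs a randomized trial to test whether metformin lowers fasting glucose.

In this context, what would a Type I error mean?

With the conventional null hypothesis that the drug has no effect on fasting glucose:
A Type I error is rejecting H₀ when H₀ is true.
Here that means concluding that the drug is effective when actually the drug has no effect on fasting glucose.

A Type I error would mean concluding that the drug lowers fasting glucose when in fact the drug has no effect on fasting glucose.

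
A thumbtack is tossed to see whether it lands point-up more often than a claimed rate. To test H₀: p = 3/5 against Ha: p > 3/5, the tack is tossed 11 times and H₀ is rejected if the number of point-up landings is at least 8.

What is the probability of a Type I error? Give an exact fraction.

Under H₀, K ~ Binomial(11, 3/5), and α = P(K ≥ 8).
P(K ≥ 8) = Σ_{j=8}^{11} C(11,j)·(3/5)^j·(2/5)^{11-j} = 2893401/9765625.

2893401/9765625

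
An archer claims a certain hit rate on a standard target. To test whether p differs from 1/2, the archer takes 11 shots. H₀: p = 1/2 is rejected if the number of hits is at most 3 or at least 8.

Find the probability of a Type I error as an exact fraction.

29/128

Under H₀, K ~ Binomial(11, 1/2); α is the probability of landing in either tail, P(K ≤ 3) + P(K ≥ 8).
By symmetry, α = 2·P(K ≤ 3) = 2·(1 + 11 + 55 + 165)/2048 = 464/2048 = 29/128.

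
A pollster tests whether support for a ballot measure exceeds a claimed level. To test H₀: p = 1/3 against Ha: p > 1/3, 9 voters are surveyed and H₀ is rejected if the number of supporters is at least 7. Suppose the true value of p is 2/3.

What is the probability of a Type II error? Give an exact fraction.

A Type II error is failing to reject when Ha holds: with p = 2/3, β = P(S ≤ 6).
Equivalently, β = 1 − P(S ≥ 7) = 12259/19683.

12259/19683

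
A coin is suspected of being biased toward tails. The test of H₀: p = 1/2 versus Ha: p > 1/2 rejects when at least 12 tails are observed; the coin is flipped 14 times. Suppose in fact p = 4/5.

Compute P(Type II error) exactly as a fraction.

3368829417/6103515625

β = P(fail to reject H₀ | Ha true) = P(K ≤ 11 | p = 4/5), K ~ Binomial(14, 4/5).
Adding the binomial probabilities P(K=0)+…+P(K=11) at p = 4/5 gives 3368829417/6103515625.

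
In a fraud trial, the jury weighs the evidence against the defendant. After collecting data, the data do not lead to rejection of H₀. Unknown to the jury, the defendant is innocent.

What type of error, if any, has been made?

The conventional null hypothesis here is that the defendant is innocent.
The test retained a true H₀ — the decision matches the true state.

No error — this is a correct decision.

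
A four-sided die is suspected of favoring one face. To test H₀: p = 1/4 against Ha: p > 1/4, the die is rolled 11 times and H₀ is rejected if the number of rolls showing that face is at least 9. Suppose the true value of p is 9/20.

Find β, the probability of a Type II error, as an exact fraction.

A Type II error is failing to reject when Ha holds: with p = 9/20, β = P(X ≤ 8).
Equivalently, β = 1 − P(X ≥ 9) = 8070737386943/8192000000000.

8070737386943/8192000000000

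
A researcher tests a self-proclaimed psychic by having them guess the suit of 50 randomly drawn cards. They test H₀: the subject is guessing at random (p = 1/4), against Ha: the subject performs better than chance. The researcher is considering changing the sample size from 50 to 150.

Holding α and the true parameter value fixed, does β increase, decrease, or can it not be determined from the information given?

More data shrinks sampling variability; the test statistic under Ha concentrates further from the null value, making rejection more likely.

It decreases.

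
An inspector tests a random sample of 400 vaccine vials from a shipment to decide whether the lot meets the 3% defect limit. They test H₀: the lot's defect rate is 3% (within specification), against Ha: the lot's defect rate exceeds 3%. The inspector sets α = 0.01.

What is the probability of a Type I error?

The significance level α is, by definition, the probability of a Type I error — P(reject H₀ | H₀ true).

0.01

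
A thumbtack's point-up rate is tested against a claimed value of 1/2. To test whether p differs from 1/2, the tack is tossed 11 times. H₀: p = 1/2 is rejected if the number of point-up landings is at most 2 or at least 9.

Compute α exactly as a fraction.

The significance level is the null-hypothesis probability of the rejection region {≤2} ∪ {≥9}.
By symmetry, α = 2·P(K ≤ 2) = 2·(1 + 11 + 55)/2048 = 134/2048 = 67/1024.

67/1024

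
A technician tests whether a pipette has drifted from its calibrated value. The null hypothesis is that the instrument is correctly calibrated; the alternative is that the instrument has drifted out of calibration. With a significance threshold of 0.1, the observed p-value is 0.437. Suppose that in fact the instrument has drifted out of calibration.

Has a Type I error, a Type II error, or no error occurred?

Type II error

Since p = 0.437 ≥ α = 0.1, H₀ is not rejected.
H₀ is false (actually the instrument has drifted out of calibration).
Failing to reject a false H₀ is a Type II error.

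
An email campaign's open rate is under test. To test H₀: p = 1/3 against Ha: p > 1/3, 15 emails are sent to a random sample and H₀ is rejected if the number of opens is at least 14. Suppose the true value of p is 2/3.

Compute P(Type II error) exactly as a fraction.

A Type II error is failing to reject when Ha holds: with p = 2/3, β = P(S ≤ 13).
Summing C(15,j)·(2/3)^j·(1/3)^{15-j} for j = 0..13 gives 14070379/14348907.

14070379/14348907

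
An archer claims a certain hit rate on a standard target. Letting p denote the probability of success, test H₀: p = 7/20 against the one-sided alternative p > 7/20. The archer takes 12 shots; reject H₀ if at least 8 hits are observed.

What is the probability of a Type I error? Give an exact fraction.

The Type I error probability is α = P(K ≥ 8) computed under H₀, where K ~ Binomial(12, 7/20).
P(K ≥ 8) = Σ_{j=8}^{12} C(12,j)·(7/20)^j·(13/20)^{12-j} = 10447854386753/409600000000000.

10447854386753/409600000000000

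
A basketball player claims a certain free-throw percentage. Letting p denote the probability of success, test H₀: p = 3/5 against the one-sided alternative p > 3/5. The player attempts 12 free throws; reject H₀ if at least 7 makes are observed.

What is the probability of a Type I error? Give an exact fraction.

162404433/244140625

α = P(reject H₀ | H₀ true) = P(K ≥ 7 | p = 3/5), with K ~ Binomial(12, 3/5).
Summing C(12,j)(3/5)^j(2/5)^{12−j} for j = 7,…,12 gives 162404433/244140625.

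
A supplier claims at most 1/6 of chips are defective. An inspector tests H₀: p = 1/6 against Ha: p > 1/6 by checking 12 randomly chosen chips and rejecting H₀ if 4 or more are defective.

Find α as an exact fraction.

90828487/725594112

α = P(reject H₀ | H₀ true) = P(K ≥ 4 | p = 1/6), K ~ Binomial(12, 1/6).
Computing the lower-tail complement: 1 − 634765625/725594112 = 90828487/725594112.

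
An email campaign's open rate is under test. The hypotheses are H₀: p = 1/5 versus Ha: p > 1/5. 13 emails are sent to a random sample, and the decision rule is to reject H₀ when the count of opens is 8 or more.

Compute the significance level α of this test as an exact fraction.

1520533/1220703125

α = P(reject H₀ | H₀ true) = P(K ≥ 8 | p = 1/5), with K ~ Binomial(13, 1/5).
P(K ≥ 8) = Σ_{j=8}^{13} C(13,j)·(1/5)^j·(4/5)^{13-j} = 1520533/1220703125.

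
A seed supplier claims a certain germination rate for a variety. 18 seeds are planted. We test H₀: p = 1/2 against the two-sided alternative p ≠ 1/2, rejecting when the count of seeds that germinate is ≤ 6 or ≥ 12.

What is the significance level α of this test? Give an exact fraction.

7795/32768

α = P(X ≤ 6 or X ≥ 12 | p = 1/2), X ~ Binomial(18, 1/2).
Each tail has probability (1 + 18 + 153 + 816 + 3060 + 8568 + 18564)/262144; doubling gives α = 62360/262144 = 7795/32768.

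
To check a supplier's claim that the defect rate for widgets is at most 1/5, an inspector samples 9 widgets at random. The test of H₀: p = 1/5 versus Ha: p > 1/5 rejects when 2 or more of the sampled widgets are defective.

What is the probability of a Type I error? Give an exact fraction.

Under H₀, X ~ Binomial(9, 1/5); the Type I error rate is P(X ≥ 2).
Computing the lower-tail complement: 1 − 851968/1953125 = 1101157/1953125.

1101157/1953125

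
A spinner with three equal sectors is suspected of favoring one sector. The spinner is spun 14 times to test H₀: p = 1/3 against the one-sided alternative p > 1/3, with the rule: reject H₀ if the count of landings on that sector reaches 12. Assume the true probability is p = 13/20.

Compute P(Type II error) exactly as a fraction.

750447350803558569/819200000000000000

A Type II error is failing to reject when Ha holds: with p = 13/20, β = P(S ≤ 11).
Adding the binomial probabilities P(S=0)+…+P(S=11) at p = 13/20 gives 750447350803558569/819200000000000000.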